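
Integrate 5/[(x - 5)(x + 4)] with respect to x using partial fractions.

Decompose: 5/[(x - 5)(x + 4)] = (5/9)/(x - 5) - (5/9)/(x + 4). Integrate each term: (5/9) ln|(x - 5)| - (5/9) ln|(x + 4)| + C


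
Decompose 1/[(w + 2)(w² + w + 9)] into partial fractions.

Cover-up at w = -2: α = 1/((-2)² + 1·(-2) + 9) = 1/11. Then β = -α = -1/11, γ = -α·(1 - 2) = 1/11
Result: (1/11)/(w + 2) - ((1/11)w - 1/11)/(w² + w + 9)


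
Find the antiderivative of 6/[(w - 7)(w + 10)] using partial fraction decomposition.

Decompose: 6/[(w - 7)(w + 10)] = (6/17)/(w - 7) - (6/17)/(w + 10). Integrate each term: (6/17) ln|(w - 7)| - (6/17) ln|(w + 10)| + C


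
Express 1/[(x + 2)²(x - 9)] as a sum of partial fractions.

Cover-up at x=9: C = 1/(9 + 2)² = 1/121. Cover-up at x=-2: B = 1/(-2 - 9) = -1/11. Comparing x² coeff: A = -C = -1/121
Result: (-1/121)/(x + 2) - (1/11)/(x + 2)² + (1/121)/(x - 9)


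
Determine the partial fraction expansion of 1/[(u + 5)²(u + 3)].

Cover-up at u=-3: γ = 1/(-3 + 5)² = 1/4. Cover-up at u=-5: β = 1/(-5 + 3) = -1/2. Comparing u² coeff: α = -γ = -1/4
Result: (-1/4)/(u + 5) - (1/2)/(u + 5)² + (1/4)/(u + 3)


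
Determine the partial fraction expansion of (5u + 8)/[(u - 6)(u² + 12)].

At u=6: A = (5·6 + 8)/(6² + 12) = 19/24. B = -A = -19/24, C = 5 - 6·A = 1/4
Result: (19/24)/(u - 6) - ((19/24)u - 1/4)/(u² + 12)


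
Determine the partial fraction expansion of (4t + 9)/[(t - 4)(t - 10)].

At t=4: A = (4·4 + 9)/(4 - 10) = -25/6. At t=10: B = (4·10 + 9)/(10 - 4) = 49/6
Result: (-25/6)/(t - 4) + (49/6)/(t - 10)


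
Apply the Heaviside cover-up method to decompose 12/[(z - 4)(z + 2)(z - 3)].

Cover (z - 4), z=4: A = 12/[(4 + 2)(4 - 3)] = 2. Cover (z + 2), z=-2: B = 12/[(-2 - 4)(-2 - 3)] = 2/5. Cover (z - 3), z=3: C = 12/[(3 - 4)(3 + 2)] = -12/5.
Result: 2/(z - 4) + (2/5)/(z + 2) - (12/5)/(z - 3)


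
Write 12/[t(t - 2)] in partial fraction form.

12/t(t - 2) = A/t + B/(t - 2). A = 12/(0 - 2) = -6, B = 12/(2 - 0) = 6
Result: -6/t + 6/(t - 2)


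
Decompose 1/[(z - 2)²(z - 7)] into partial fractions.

Cover-up at z=7: R = 1/(7 - 2)² = 1/25. Cover-up at z=2: Q = 1/(2 - 7) = -1/5. Comparing z² coeff: P = -R = -1/25
Result: (-1/25)/(z - 2) - (1/5)/(z - 2)² + (1/25)/(z - 7)


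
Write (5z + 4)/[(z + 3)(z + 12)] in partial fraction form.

At z=-3: α = (5·(-3) + 4)/(-3 + 12) = -11/9. At z=-12: β = (5·(-12) + 4)/(-12 + 3) = 56/9
Result: (-11/9)/(z + 3) + (56/9)/(z + 12)


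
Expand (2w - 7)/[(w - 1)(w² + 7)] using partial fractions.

At w=1: A = (2·1 - 7)/(1² + 7) = -5/8. B = -A = 5/8, C = 2 - 1·A = 21/8
Result: (-5/8)/(w - 1) + ((5/8)w + 21/8)/(w² + 7)


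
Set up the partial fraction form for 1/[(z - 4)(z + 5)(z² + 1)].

Two linear + quadratic: P/(z - 4) + Q/(z + 5) + (Rz + S)/(z² + 1)


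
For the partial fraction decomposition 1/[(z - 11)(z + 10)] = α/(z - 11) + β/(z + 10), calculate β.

Cover-up at z = -10: β = 1/(-10 - 11) = -1/21


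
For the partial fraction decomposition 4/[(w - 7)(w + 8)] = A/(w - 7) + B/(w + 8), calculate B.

Cover-up at w = -8: B = 4/(-8 - 7) = -4/15


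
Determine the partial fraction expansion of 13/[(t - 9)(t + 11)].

13/(t - 9)(t + 11) = α/(t - 9) + β/(t + 11). α = 13/(9 + 11) = 13/20, β = 13/(-11 - 9) = -13/20
Result: (13/20)/(t - 9) - (13/20)/(t + 11)


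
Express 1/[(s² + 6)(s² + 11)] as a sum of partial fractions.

Coefficient matching gives A = C = 0, B = 1/(11-6) = 1/5, D = -B = -1/5
Result: (1/5)/(s² + 6) - (1/5)/(s² + 11)


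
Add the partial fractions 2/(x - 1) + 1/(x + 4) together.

Common denominator (x - 1)(x + 4). Numerator: 2(x + 4) + 1(x - 1) = (2x + 8) + (x - 1) = 3x + 7
Result: (3x + 7)/[(x - 1)(x + 4)]


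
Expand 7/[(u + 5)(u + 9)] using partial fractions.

7/(u + 5)(u + 9) = A/(u + 5) + B/(u + 9). A = 7/(-5 + 9) = 7/4, B = 7/(-9 + 5) = -7/4
Result: (7/4)/(u + 5) - (7/4)/(u + 9)


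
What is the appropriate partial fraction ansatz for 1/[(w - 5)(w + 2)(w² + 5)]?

Two linear + quadratic: A/(w - 5) + B/(w + 2) + (Cw + D)/(w² + 5)


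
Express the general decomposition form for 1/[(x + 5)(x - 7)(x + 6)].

Three distinct linear factors: P/(x + 5) + Q/(x - 7) + R/(x + 6)


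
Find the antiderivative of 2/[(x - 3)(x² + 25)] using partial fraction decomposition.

Cover-up at x=3: P = 2/(3²+25) = 1/17. Coeff matching: Q = -1/17, R = -3/17. Decomposition: (1/17)/(x - 3) - ((1/17)x + 3/17)/(x² + 25). Integrate: linear → ln, quadratic → (1/2)ln + arctan: (1/17) ln|(x - 3)| - (1/34) ln(x² + 25) - (3/85) arctan(x/5) + C


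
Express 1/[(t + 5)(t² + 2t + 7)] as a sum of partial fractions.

Cover-up at t = -5: P = 1/((-5)² + 2·(-5) + 7) = 1/22. Then Q = -P = -1/22, R = -P·(2 - 5) = 3/22
Result: (1/22)/(t + 5) - ((1/22)t - 3/22)/(t² + 2t + 7)


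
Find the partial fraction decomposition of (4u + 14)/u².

(4u + 14) = αu + β. At u = 0: β = 4·0 + 14 = 14. Coeff of u: α = 4
Result: 4/u + 14/u²


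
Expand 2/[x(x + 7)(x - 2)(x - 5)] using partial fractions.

Using Heaviside cover-up: (1/35)/x - (1/378)/(x + 7) - (1/27)/(x - 2) + (1/90)/(x - 5)


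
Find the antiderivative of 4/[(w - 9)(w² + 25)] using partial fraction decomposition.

Cover-up at w=9: α = 4/(9²+25) = 2/53. Coeff matching: β = -2/53, γ = -18/53. Decomposition: (2/53)/(w - 9) - ((2/53)w + 18/53)/(w² + 25). Integrate: linear → ln, quadratic → (1/2)ln + arctan: (2/53) ln|(w - 9)| - (1/53) ln(w² + 25) - (18/265) arctan(w/5) + C


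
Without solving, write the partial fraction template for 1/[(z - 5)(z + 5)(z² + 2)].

Two linear + quadratic: P/(z - 5) + Q/(z + 5) + (Rz + S)/(z² + 2)


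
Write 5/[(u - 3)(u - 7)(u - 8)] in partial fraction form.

Using cover-up method: P = 1/4, Q = -5/4, R = 1
Result: (1/4)/(u - 3) - (5/4)/(u - 7) + 1/(u - 8)


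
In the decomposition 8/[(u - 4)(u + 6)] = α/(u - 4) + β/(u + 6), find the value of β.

Cover-up at u = -6: β = 8/(-6 - 4) = -8/10 = -4/5


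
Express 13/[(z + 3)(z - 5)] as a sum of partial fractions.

13/(z + 3)(z - 5) = A/(z + 3) + B/(z - 5). A = 13/(-3 - 5) = -13/8, B = 13/(5 + 3) = 13/8
Result: (-13/8)/(z + 3) + (13/8)/(z - 5)


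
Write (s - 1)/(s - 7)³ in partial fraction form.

(s - 1) = α(s - 7)² + β(s - 7) + γ. At s = 7: γ = 1·7 - 1 = 6. Coefficients: α = 0, β = 1
Result: 1/(s - 7)² + 6/(s - 7)³


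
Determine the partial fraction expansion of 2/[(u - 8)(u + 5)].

2/(u - 8)(u + 5) = A/(u - 8) + B/(u + 5). A = 2/(8 + 5) = 2/13, B = 2/(-5 - 8) = -2/13
Result: (2/13)/(u - 8) - (2/13)/(u + 5)


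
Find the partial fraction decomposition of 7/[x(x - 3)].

7/x(x - 3) = P/x + Q/(x - 3). P = 7/(0 - 3) = -7/3, Q = 7/(3 - 0) = 7/3
Result: (-7/3)/x + (7/3)/(x - 3)


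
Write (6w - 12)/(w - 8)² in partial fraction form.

(6w - 12) = A(w - 8) + B. At w = 8: B = 6·8 - 12 = 36. Coeff of w: A = 6
Result: 6/(w - 8) + 36/(w - 8)²


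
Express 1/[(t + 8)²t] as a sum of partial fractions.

Cover-up at t=0: C = 1/(0 + 8)² = 1/64. Cover-up at t=-8: B = 1/(-8 - 0) = -1/8. Comparing t² coeff: A = -C = -1/64
Result: (-1/64)/(t + 8) - (1/8)/(t + 8)² + (1/64)/t


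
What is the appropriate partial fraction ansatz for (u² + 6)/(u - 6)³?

Repeated linear factor (power 3): A/(u - 6) + B/(u - 6)² + C/(u - 6)³


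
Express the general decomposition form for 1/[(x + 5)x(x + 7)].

Three distinct linear factors: P/(x + 5) + Q/x + R/(x + 7)


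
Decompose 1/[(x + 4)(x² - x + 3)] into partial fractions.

Cover-up at x = -4: A = 1/((-4)² - 1·(-4) + 3) = 1/23. Then B = -A = -1/23, C = -A·(-1 - 4) = 5/23
Result: (1/23)/(x + 4) - ((1/23)x - 5/23)/(x² - x + 3)


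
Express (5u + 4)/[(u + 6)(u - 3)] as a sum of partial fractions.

At u=-6: α = (5·(-6) + 4)/(-6 - 3) = 26/9. At u=3: β = (5·3 + 4)/(3 + 6) = 19/9
Result: (26/9)/(u + 6) + (19/9)/(u - 3)


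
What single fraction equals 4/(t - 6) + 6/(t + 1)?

Common denominator (t - 6)(t + 1). Numerator: 4(t + 1) + 6(t - 6) = (4t + 4) + (6t - 36) = 10t - 32
Result: (10t - 32)/[(t - 6)(t + 1)]


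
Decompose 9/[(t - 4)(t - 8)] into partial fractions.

9/(t - 4)(t - 8) = A/(t - 4) + B/(t - 8). A = 9/(4 - 8) = -9/4, B = 9/(8 - 4) = 9/4
Result: (-9/4)/(t - 4) + (9/4)/(t - 8)


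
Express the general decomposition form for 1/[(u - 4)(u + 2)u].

Three distinct linear factors: A/(u - 4) + B/(u + 2) + C/u


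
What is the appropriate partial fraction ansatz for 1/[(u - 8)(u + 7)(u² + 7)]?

Two linear + quadratic: α/(u - 8) + β/(u + 7) + (γu + δ)/(u² + 7)


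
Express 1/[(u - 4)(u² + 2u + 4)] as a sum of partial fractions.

Cover-up at u = 4: P = 1/(4² + 2·4 + 4) = 1/28. Then Q = -P = -1/28, R = -P·(2 + 4) = -3/14
Result: (1/28)/(u - 4) - ((1/28)u + 3/14)/(u² + 2u + 4)


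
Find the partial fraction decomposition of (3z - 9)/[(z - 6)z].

At z=6: P = (3·6 - 9)/(6 - 0) = 3/2. At z=0: Q = (3·0 - 9)/(0 - 6) = 3/2
Result: (3/2)/(z - 6) + (3/2)/z


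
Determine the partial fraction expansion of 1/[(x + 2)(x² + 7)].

Cover-up at x = -2: α = 1/((-2)² + 7) = 1/11. Then β = -α = -1/11, γ = -α·(0 - 2) = 2/11
Result: (1/11)/(x + 2) - ((1/11)x - 2/11)/(x² + 7)


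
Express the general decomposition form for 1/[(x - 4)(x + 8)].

Distinct linear factors: α/(x - 4) + β/(x + 8)


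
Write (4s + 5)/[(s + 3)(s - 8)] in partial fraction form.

At s=-3: P = (4·(-3) + 5)/(-3 - 8) = 7/11. At s=8: Q = (4·8 + 5)/(8 + 3) = 37/11
Result: (7/11)/(s + 3) + (37/11)/(s - 8)


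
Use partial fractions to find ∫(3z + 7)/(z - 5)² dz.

Decompose: A = 3, B = 3·5 + 7 = 22, so (3z + 7)/(z - 5)² = 3/(z - 5) + 22/(z - 5)². Integrate: ∫ A/(z - 5) dz = 3 ln|(z - 5)|; ∫ B/(z - 5)² dz = -22/(z - 5). Sum: 3 ln|(z - 5)| - 22/(z - 5) + C


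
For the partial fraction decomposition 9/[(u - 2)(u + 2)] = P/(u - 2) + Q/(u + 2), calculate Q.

Cover-up at u = -2: Q = 9/(-2 - 2) = -9/4


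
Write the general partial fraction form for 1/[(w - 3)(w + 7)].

Distinct linear factors: P/(w - 3) + Q/(w + 7)


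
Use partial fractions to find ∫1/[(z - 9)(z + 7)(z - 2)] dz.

Cover-up: P = 1/112, Q = 1/144, R = -1/63. Decomposition: (1/112)/(z - 9) + (1/144)/(z + 7) - (1/63)/(z - 2). Integrate each term: (1/112) ln|(z - 9)| + (1/144) ln|(z + 7)| - (1/63) ln|(z - 2)| + C


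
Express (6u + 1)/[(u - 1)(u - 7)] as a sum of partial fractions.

At u=1: A = (6·1 + 1)/(1 - 7) = -7/6. At u=7: B = (6·7 + 1)/(7 - 1) = 43/6
Result: (-7/6)/(u - 1) + (43/6)/(u - 7)


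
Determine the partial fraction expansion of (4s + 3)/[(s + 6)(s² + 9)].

At s=-6: α = (4·(-6) + 3)/((-6)² + 9) = -7/15. β = -α = 7/15, γ = 4 - (-6)·α = 6/5
Result: (-7/15)/(s + 6) + ((7/15)s + 6/5)/(s² + 9)


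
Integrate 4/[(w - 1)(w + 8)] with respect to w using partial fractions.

Decompose: 4/[(w - 1)(w + 8)] = (4/9)/(w - 1) - (4/9)/(w + 8). Integrate each term: (4/9) ln|(w - 1)| - (4/9) ln|(w + 8)| + C


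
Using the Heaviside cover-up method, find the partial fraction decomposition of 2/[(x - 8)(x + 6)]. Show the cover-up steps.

Cover (x - 8): set x=8, get A = 2/(8 + 6) = 1/7. Cover (x + 6): set x=-6, get B = 2/(-6 - 8) = -1/7.
Result: (1/7)/(x - 8) - (1/7)/(x + 6)


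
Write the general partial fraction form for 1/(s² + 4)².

Repeated quadratic factor: (Ps + Q)/(s² + 4) + (Rs + S)/(s² + 4)²


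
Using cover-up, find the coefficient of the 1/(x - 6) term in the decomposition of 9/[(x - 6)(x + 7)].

Cover (x - 6), set x=6: 9/((x + 7) at x=6) = 9/(13) = 9/13


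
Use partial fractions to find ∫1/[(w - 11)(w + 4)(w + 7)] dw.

Cover-up: A = 1/270, B = -1/45, C = 1/54. Decomposition: (1/270)/(w - 11) - (1/45)/(w + 4) + (1/54)/(w + 7). Integrate each term: (1/270) ln|(w - 11)| - (1/45) ln|(w + 4)| + (1/54) ln|(w + 7)| + C


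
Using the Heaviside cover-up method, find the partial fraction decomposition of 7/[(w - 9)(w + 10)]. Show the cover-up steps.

Cover (w - 9): set w=9, get α = 7/(9 + 10) = 7/19. Cover (w + 10): set w=-10, get β = 7/(-10 - 9) = -7/19.
Result: (7/19)/(w - 9) - (7/19)/(w + 10)


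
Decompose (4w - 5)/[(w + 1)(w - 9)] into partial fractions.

At w=-1: P = (4·(-1) - 5)/(-1 - 9) = 9/10. At w=9: Q = (4·9 - 5)/(9 + 1) = 31/10
Result: (9/10)/(w + 1) + (31/10)/(w - 9)


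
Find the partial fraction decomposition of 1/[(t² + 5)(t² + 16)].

Coefficient matching gives P = R = 0, Q = 1/(16-5) = 1/11, S = -Q = -1/11
Result: (1/11)/(t² + 5) - (1/11)/(t² + 16)


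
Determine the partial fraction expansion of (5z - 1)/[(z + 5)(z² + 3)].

At z=-5: α = (5·(-5) - 1)/((-5)² + 3) = -13/14. β = -α = 13/14, γ = 5 - (-5)·α = 5/14
Result: (-13/14)/(z + 5) + ((13/14)z + 5/14)/(z² + 3)


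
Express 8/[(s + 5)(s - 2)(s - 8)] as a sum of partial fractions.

Using cover-up method: P = 8/91, Q = -4/21, R = 4/39
Result: (8/91)/(s + 5) - (4/21)/(s - 2) + (4/39)/(s - 8)


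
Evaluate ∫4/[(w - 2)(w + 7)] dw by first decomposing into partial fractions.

Decompose: 4/[(w - 2)(w + 7)] = (4/9)/(w - 2) - (4/9)/(w + 7). Integrate each term: (4/9) ln|(w - 2)| - (4/9) ln|(w + 7)| + C


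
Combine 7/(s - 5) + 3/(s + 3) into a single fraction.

Common denominator (s - 5)(s + 3). Numerator: 7(s + 3) + 3(s - 5) = (7s + 21) + (3s - 15) = 10s + 6
Result: (10s + 6)/[(s - 5)(s + 3)]


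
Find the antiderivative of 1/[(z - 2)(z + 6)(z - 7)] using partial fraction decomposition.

Cover-up: α = -1/40, β = 1/104, γ = 1/65. Decomposition: (-1/40)/(z - 2) + (1/104)/(z + 6) + (1/65)/(z - 7). Integrate each term: (-1/40) ln|(z - 2)| + (1/104) ln|(z + 6)| + (1/65) ln|(z - 7)| + C


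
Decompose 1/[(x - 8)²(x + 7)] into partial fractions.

Cover-up at x=-7: R = 1/(-7 - 8)² = 1/225. Cover-up at x=8: Q = 1/(8 + 7) = 1/15. Comparing x² coeff: P = -R = -1/225
Result: (-1/225)/(x - 8) + (1/15)/(x - 8)² + (1/225)/(x + 7)


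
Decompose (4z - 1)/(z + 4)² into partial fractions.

(4z - 1) = α(z + 4) + β. At z = -4: β = 4·(-4) - 1 = -17. Coeff of z: α = 4
Result: 4/(z + 4) - 17/(z + 4)²


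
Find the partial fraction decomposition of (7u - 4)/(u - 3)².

(7u - 4) = P(u - 3) + Q. At u = 3: Q = 7·3 - 4 = 17. Coeff of u: P = 7
Result: 7/(u - 3) + 17/(u - 3)²


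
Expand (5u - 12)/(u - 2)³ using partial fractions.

(5u - 12) = α(u - 2)² + β(u - 2) + γ. At u = 2: γ = 5·2 - 12 = -2. Coefficients: α = 0, β = 5
Result: 5/(u - 2)² - 2/(u - 2)³


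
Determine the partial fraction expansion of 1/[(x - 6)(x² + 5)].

Cover-up at x = 6: A = 1/(6² + 5) = 1/41. Then B = -A = -1/41, C = -A·(0 + 6) = -6/41
Result: (1/41)/(x - 6) - ((1/41)x + 6/41)/(x² + 5)


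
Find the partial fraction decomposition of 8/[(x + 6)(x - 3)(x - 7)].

Using cover-up method: A = 8/117, B = -2/9, C = 2/13
Result: (8/117)/(x + 6) - (2/9)/(x - 3) + (2/13)/(x - 7)


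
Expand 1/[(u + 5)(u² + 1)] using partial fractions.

Cover-up at u = -5: P = 1/((-5)² + 1) = 1/26. Then Q = -P = -1/26, R = -P·(0 - 5) = 5/26
Result: (1/26)/(u + 5) - ((1/26)u - 5/26)/(u² + 1)


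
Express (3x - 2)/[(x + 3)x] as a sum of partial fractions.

At x=-3: A = (3·(-3) - 2)/(-3 - 0) = 11/3. At x=0: B = (3·0 - 2)/(0 + 3) = -2/3
Result: (11/3)/(x + 3) - (2/3)/x


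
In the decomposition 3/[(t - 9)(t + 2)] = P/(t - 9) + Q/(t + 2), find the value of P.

Cover-up at t = 9: P = 3/(9 + 2) = 3/11


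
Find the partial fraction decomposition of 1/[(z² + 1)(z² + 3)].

Coefficient matching gives α = γ = 0, β = 1/(3-1) = 1/2, δ = -β = -1/2
Result: (1/2)/(z² + 1) - (1/2)/(z² + 3)


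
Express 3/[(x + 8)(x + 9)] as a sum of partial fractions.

3/(x + 8)(x + 9) = α/(x + 8) + β/(x + 9). α = 3/(-8 + 9) = 3, β = 3/(-9 + 8) = -3
Result: 3/(x + 8) - 3/(x + 9)


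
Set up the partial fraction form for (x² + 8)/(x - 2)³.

Repeated linear factor (power 3): P/(x - 2) + Q/(x - 2)² + R/(x - 2)³


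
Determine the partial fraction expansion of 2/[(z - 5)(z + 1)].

2/(z - 5)(z + 1) = A/(z - 5) + B/(z + 1). A = 2/(5 + 1) = 1/3, B = 2/(-1 - 5) = -1/3
Result: (1/3)/(z - 5) - (1/3)/(z + 1)


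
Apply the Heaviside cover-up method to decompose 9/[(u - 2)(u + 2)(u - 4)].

Cover (u - 2), u=2: α = 9/[(2 + 2)(2 - 4)] = -9/8. Cover (u + 2), u=-2: β = 9/[(-2 - 2)(-2 - 4)] = 3/8. Cover (u - 4), u=4: γ = 9/[(4 - 2)(4 + 2)] = 3/4.
Result: (-9/8)/(u - 2) + (3/8)/(u + 2) + (3/4)/(u - 4)


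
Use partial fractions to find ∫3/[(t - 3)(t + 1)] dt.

Decompose: 3/[(t - 3)(t + 1)] = (3/4)/(t - 3) - (3/4)/(t + 1). Integrate each term: (3/4) ln|(t - 3)| - (3/4) ln|(t + 1)| + C


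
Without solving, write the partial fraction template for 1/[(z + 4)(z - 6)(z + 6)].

Three distinct linear factors: P/(z + 4) + Q/(z - 6) + R/(z + 6)


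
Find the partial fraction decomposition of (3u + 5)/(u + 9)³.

(3u + 5) = α(u + 9)² + β(u + 9) + γ. At u = -9: γ = 3·(-9) + 5 = -22. Coefficients: α = 0, β = 3
Result: 3/(u + 9)² - 22/(u + 9)³


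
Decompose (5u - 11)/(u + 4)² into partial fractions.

(5u - 11) = P(u + 4) + Q. At u = -4: Q = 5·(-4) - 11 = -31. Coeff of u: P = 5
Result: 5/(u + 4) - 31/(u + 4)²


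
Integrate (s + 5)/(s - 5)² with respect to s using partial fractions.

Decompose: P = 1, Q = 1·5 + 5 = 10, so (s + 5)/(s - 5)² = 1/(s - 5) + 10/(s - 5)². Integrate: ∫ P/(s - 5) ds = ln|(s - 5)|; ∫ Q/(s - 5)² ds = -10/(s - 5). Sum: ln|(s - 5)| - 10/(s - 5) + C


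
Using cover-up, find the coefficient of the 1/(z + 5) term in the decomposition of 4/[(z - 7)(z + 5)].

Cover (z + 5), set z=-5: 4/((z - 7) at z=-5) = 4/(-12) = -1/3


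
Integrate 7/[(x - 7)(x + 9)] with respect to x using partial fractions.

Decompose: 7/[(x - 7)(x + 9)] = (7/16)/(x - 7) - (7/16)/(x + 9). Integrate each term: (7/16) ln|(x - 7)| - (7/16) ln|(x + 9)| + C


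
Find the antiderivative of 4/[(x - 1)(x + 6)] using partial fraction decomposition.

Decompose: 4/[(x - 1)(x + 6)] = (4/7)/(x - 1) - (4/7)/(x + 6). Integrate each term: (4/7) ln|(x - 1)| - (4/7) ln|(x + 6)| + C


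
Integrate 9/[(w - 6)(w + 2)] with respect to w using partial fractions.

Decompose: 9/[(w - 6)(w + 2)] = (9/8)/(w - 6) - (9/8)/(w + 2). Integrate each term: (9/8) ln|(w - 6)| - (9/8) ln|(w + 2)| + C


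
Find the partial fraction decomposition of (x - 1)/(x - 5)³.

(x - 1) = α(x - 5)² + β(x - 5) + γ. At x = 5: γ = 1·5 - 1 = 4. Coefficients: α = 0, β = 1
Result: 1/(x - 5)² + 4/(x - 5)³


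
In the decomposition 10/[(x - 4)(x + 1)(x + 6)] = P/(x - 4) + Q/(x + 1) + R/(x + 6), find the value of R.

Cover-up at x = -6: R = 10/[(-6 - 4)(-6 + 1)] = 10/[(-10)(-5)] = 10/50 = 1/5


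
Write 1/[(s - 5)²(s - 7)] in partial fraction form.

Cover-up at s=7: C = 1/(7 - 5)² = 1/4. Cover-up at s=5: B = 1/(5 - 7) = -1/2. Comparing s² coeff: A = -C = -1/4
Result: (-1/4)/(s - 5) - (1/2)/(s - 5)² + (1/4)/(s - 7)


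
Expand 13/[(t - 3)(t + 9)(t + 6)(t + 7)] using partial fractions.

Using Heaviside cover-up: (13/1080)/(t - 3) - (13/72)/(t + 9) - (13/27)/(t + 6) + (13/20)/(t + 7)


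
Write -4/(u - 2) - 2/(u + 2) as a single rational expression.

Common denominator (u - 2)(u + 2). Numerator: -4(u + 2) - 2(u - 2) = (-4u - 8) - (2u - 4) = -6u - 4
Result: (-6u - 4)/[(u - 2)(u + 2)]


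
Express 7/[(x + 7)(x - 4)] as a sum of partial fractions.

7/(x + 7)(x - 4) = A/(x + 7) + B/(x - 4). A = 7/(-7 - 4) = -7/11, B = 7/(4 + 7) = 7/11
Result: (-7/11)/(x + 7) + (7/11)/(x - 4)


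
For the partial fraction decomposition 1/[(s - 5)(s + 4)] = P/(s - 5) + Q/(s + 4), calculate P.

Cover-up at s = 5: P = 1/(5 + 4) = 1/9


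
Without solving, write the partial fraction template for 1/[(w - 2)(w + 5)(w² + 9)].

Two linear + quadratic: A/(w - 2) + B/(w + 5) + (Cw + D)/(w² + 9)


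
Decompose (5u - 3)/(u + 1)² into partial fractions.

(5u - 3) = P(u + 1) + Q. At u = -1: Q = 5·(-1) - 3 = -8. Coeff of u: P = 5
Result: 5/(u + 1) - 8/(u + 1)²


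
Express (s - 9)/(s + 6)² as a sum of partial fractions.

(s - 9) = P(s + 6) + Q. At s = -6: Q = 1·(-6) - 9 = -15. Coeff of s: P = 1
Result: 1/(s + 6) - 15/(s + 6)²


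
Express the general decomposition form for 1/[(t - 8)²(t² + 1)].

Repeated linear + quadratic: A/(t - 8) + B/(t - 8)² + (Ct + D)/(t² + 1)


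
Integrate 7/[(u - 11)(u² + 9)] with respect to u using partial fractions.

Cover-up at u=11: α = 7/(11²+9) = 7/130. Coeff matching: β = -7/130, γ = -77/130. Decomposition: (7/130)/(u - 11) - ((7/130)u + 77/130)/(u² + 9). Integrate: linear → ln, quadratic → (1/2)ln + arctan: (7/130) ln|(u - 11)| - (7/260) ln(u² + 9) - (77/390) arctan(u/3) + C


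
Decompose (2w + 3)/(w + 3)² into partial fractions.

(2w + 3) = P(w + 3) + Q. At w = -3: Q = 2·(-3) + 3 = -3. Coeff of w: P = 2
Result: 2/(w + 3) - 3/(w + 3)²


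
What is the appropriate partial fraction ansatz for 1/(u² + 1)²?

Repeated quadratic factor: (Pu + Q)/(u² + 1) + (Ru + S)/(u² + 1)²


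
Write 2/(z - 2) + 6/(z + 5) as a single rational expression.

Common denominator (z - 2)(z + 5). Numerator: 2(z + 5) + 6(z - 2) = (2z + 10) + (6z - 12) = 8z - 2
Result: (8z - 2)/[(z - 2)(z + 5)]


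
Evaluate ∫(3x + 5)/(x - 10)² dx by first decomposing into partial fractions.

Decompose: A = 3, B = 3·10 + 5 = 35, so (3x + 5)/(x - 10)² = 3/(x - 10) + 35/(x - 10)². Integrate: ∫ A/(x - 10) dx = 3 ln|(x - 10)|; ∫ B/(x - 10)² dx = -35/(x - 10). Sum: 3 ln|(x - 10)| - 35/(x - 10) + C


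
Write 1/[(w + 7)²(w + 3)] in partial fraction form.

Cover-up at w=-3: C = 1/(-3 + 7)² = 1/16. Cover-up at w=-7: B = 1/(-7 + 3) = -1/4. Comparing w² coeff: A = -C = -1/16
Result: (-1/16)/(w + 7) - (1/4)/(w + 7)² + (1/16)/(w + 3)


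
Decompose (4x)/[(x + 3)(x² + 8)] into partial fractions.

At x=-3: α = (4·(-3) + 0)/((-3)² + 8) = -12/17. β = -α = 12/17, γ = 4 - (-3)·α = 32/17
Result: (-12/17)/(x + 3) + ((12/17)x + 32/17)/(x² + 8)


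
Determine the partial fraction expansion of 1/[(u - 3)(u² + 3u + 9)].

Cover-up at u = 3: P = 1/(3² + 3·3 + 9) = 1/27. Then Q = -P = -1/27, R = -P·(3 + 3) = -2/9
Result: (1/27)/(u - 3) - ((1/27)u + 2/9)/(u² + 3u + 9)


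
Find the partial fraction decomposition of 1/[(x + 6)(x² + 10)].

Cover-up at x = -6: α = 1/((-6)² + 10) = 1/46. Then β = -α = -1/46, γ = -α·(0 - 6) = 3/23
Result: (1/46)/(x + 6) - ((1/46)x - 3/23)/(x² + 10)


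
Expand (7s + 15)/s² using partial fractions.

(7s + 15) = αs + β. At s = 0: β = 7·0 + 15 = 15. Coeff of s: α = 7
Result: 7/s + 15/s²


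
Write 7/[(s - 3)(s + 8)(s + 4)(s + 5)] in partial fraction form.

Using Heaviside cover-up: (1/88)/(s - 3) - (7/132)/(s + 8) - (1/4)/(s + 4) + (7/24)/(s + 5)


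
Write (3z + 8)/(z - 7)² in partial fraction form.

(3z + 8) = α(z - 7) + β. At z = 7: β = 3·7 + 8 = 29. Coeff of z: α = 3
Result: 3/(z - 7) + 29/(z - 7)²


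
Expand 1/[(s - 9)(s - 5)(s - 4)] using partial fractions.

Using cover-up method: A = 1/20, B = -1/4, C = 1/5
Result: (1/20)/(s - 9) - (1/4)/(s - 5) + (1/5)/(s - 4)


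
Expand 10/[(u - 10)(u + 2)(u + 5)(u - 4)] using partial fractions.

Using Heaviside cover-up: (1/108)/(u - 10) + (5/108)/(u + 2) - (2/81)/(u + 5) - (5/162)/(u - 4)


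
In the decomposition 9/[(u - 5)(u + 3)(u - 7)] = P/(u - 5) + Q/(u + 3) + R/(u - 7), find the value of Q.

Cover-up at u = -3: Q = 9/[(-3 - 5)(-3 - 7)] = 9/[(-8)(-10)] = 9/80


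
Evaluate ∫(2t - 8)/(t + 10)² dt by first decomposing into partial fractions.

Decompose: α = 2, β = 2·(-10) - 8 = -28, so (2t - 8)/(t + 10)² = 2/(t + 10) - 28/(t + 10)². Integrate: ∫ α/(t + 10) dt = 2 ln|(t + 10)|; ∫ β/(t + 10)² dt = 28/(t + 10). Sum: 2 ln|(t + 10)| + 28/(t + 10) + C


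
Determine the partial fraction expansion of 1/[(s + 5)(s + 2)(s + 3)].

Using cover-up method: α = 1/6, β = 1/3, γ = -1/2
Result: (1/6)/(s + 5) + (1/3)/(s + 2) - (1/2)/(s + 3)


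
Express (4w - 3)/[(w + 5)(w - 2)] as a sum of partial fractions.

At w=-5: A = (4·(-5) - 3)/(-5 - 2) = 23/7. At w=2: B = (4·2 - 3)/(2 + 5) = 5/7
Result: (23/7)/(w + 5) + (5/7)/(w - 2)


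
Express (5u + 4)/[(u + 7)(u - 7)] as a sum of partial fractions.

At u=-7: A = (5·(-7) + 4)/(-7 - 7) = 31/14. At u=7: B = (5·7 + 4)/(7 + 7) = 39/14
Result: (31/14)/(u + 7) + (39/14)/(u - 7)


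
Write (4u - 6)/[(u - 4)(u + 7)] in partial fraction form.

At u=4: P = (4·4 - 6)/(4 + 7) = 10/11. At u=-7: Q = (4·(-7) - 6)/(-7 - 4) = 34/11
Result: (10/11)/(u - 4) + (34/11)/(u + 7)


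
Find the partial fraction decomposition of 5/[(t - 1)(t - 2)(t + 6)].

Using cover-up method: α = -5/7, β = 5/8, γ = 5/56
Result: (-5/7)/(t - 1) + (5/8)/(t - 2) + (5/56)/(t + 6)


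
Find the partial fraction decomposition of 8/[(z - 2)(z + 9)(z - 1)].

Using cover-up method: α = 8/11, β = 4/55, γ = -4/5
Result: (8/11)/(z - 2) + (4/55)/(z + 9) - (4/5)/(z - 1)


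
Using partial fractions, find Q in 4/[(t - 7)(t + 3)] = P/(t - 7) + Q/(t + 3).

Cover-up at t = -3: Q = 4/(-3 - 7) = -4/10 = -2/5


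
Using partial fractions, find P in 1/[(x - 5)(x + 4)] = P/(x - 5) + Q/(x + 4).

Cover-up at x = 5: P = 1/(5 + 4) = 1/9


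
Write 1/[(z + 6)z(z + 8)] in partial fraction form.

Using cover-up method: α = -1/12, β = 1/48, γ = 1/16
Result: (-1/12)/(z + 6) + (1/48)/z + (1/16)/(z + 8)


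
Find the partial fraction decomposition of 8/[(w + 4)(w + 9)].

8/(w + 4)(w + 9) = α/(w + 4) + β/(w + 9). α = 8/(-4 + 9) = 8/5, β = 8/(-9 + 4) = -8/5
Result: (8/5)/(w + 4) - (8/5)/(w + 9)


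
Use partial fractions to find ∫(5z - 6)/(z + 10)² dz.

Decompose: α = 5, β = 5·(-10) - 6 = -56, so (5z - 6)/(z + 10)² = 5/(z + 10) - 56/(z + 10)². Integrate: ∫ α/(z + 10) dz = 5 ln|(z + 10)|; ∫ β/(z + 10)² dz = 56/(z + 10). Sum: 5 ln|(z + 10)| + 56/(z + 10) + C


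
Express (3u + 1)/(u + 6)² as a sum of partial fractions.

(3u + 1) = α(u + 6) + β. At u = -6: β = 3·(-6) + 1 = -17. Coeff of u: α = 3
Result: 3/(u + 6) - 17/(u + 6)²


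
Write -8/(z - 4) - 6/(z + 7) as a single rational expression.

Common denominator (z - 4)(z + 7). Numerator: -8(z + 7) - 6(z - 4) = (-8z - 56) - (6z - 24) = -14z - 32
Result: (-14z - 32)/[(z - 4)(z + 7)]


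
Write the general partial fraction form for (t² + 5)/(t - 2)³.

Repeated linear factor (power 3): A/(t - 2) + B/(t - 2)² + C/(t - 2)³


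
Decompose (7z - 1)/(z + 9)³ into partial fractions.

(7z - 1) = α(z + 9)² + β(z + 9) + γ. At z = -9: γ = 7·(-9) - 1 = -64. Coefficients: α = 0, β = 7
Result: 7/(z + 9)² - 64/(z + 9)³


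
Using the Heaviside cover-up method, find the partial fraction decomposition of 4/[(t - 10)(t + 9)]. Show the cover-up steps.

Cover (t - 10): set t=10, get A = 4/(10 + 9) = 4/19. Cover (t + 9): set t=-9, get B = 4/(-9 - 10) = -4/19.
Result: (4/19)/(t - 10) - (4/19)/(t + 9)


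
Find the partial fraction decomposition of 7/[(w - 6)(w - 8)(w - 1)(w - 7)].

Using Heaviside cover-up: (7/10)/(w - 6) + (1/2)/(w - 8) - (1/30)/(w - 1) - (7/6)/(w - 7)


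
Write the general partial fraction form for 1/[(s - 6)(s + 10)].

Distinct linear factors: α/(s - 6) + β/(s + 10)


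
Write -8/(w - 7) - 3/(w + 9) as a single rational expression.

Common denominator (w - 7)(w + 9). Numerator: -8(w + 9) - 3(w - 7) = (-8w - 72) - (3w - 21) = -11w - 51
Result: (-11w - 51)/[(w - 7)(w + 9)]


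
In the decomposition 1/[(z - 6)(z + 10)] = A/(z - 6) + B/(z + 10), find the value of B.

Cover-up at z = -10: B = 1/(-10 - 6) = -1/16


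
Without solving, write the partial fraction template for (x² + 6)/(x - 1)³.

Repeated linear factor (power 3): A/(x - 1) + B/(x - 1)² + C/(x - 1)³


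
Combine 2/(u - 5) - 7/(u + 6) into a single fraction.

Common denominator (u - 5)(u + 6). Numerator: 2(u + 6) - 7(u - 5) = (2u + 12) - (7u - 35) = -5u + 47
Result: (-5u + 47)/[(u - 5)(u + 6)]


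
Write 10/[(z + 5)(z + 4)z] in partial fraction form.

Using cover-up method: A = 2, B = -5/2, C = 1/2
Result: 2/(z + 5) - (5/2)/(z + 4) + (1/2)/z


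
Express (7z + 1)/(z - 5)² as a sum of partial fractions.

(7z + 1) = P(z - 5) + Q. At z = 5: Q = 7·5 + 1 = 36. Coeff of z: P = 7
Result: 7/(z - 5) + 36/(z - 5)²


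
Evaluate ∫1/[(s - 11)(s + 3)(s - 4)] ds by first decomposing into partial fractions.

Cover-up: P = 1/98, Q = 1/98, R = -1/49. Decomposition: (1/98)/(s - 11) + (1/98)/(s + 3) - (1/49)/(s - 4). Integrate each term: (1/98) ln|(s - 11)| + (1/98) ln|(s + 3)| - (1/49) ln|(s - 4)| + C


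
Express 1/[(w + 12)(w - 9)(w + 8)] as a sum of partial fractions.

Using cover-up method: P = 1/84, Q = 1/357, R = -1/68
Result: (1/84)/(w + 12) + (1/357)/(w - 9) - (1/68)/(w + 8)


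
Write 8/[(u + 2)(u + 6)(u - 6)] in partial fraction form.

Using cover-up method: A = -1/4, B = 1/6, C = 1/12
Result: (-1/4)/(u + 2) + (1/6)/(u + 6) + (1/12)/(u - 6)


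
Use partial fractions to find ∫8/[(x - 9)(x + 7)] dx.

Decompose: 8/[(x - 9)(x + 7)] = (1/2)/(x - 9) - (1/2)/(x + 7). Integrate each term: (1/2) ln|(x - 9)| - (1/2) ln|(x + 7)| + C


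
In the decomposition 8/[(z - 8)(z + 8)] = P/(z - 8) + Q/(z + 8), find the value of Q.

Cover-up at z = -8: Q = 8/(-8 - 8) = -8/16 = -1/2


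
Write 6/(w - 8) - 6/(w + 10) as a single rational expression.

Common denominator (w - 8)(w + 10). Numerator: 6(w + 10) - 6(w - 8) = (6w + 60) - (6w - 48) = 108
Result: (108)/[(w - 8)(w + 10)]


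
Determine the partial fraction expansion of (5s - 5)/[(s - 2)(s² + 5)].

At s=2: A = (5·2 - 5)/(2² + 5) = 5/9. B = -A = -5/9, C = 5 - 2·A = 35/9
Result: (5/9)/(s - 2) - ((5/9)s - 35/9)/(s² + 5)


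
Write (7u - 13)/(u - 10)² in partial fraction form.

(7u - 13) = P(u - 10) + Q. At u = 10: Q = 7·10 - 13 = 57. Coeff of u: P = 7
Result: 7/(u - 10) + 57/(u - 10)²


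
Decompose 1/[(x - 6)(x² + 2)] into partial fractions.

Cover-up at x = 6: α = 1/(6² + 2) = 1/38. Then β = -α = -1/38, γ = -α·(0 + 6) = -3/19
Result: (1/38)/(x - 6) - ((1/38)x + 3/19)/(x² + 2)


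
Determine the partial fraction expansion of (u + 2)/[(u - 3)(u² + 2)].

At u=3: A = (1·3 + 2)/(3² + 2) = 5/11. B = -A = -5/11, C = 1 - 3·A = -4/11
Result: (5/11)/(u - 3) - ((5/11)u + 4/11)/(u² + 2)


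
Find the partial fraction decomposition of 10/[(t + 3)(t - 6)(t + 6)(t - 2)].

Using Heaviside cover-up: (2/27)/(t + 3) + (5/216)/(t - 6) - (5/144)/(t + 6) - (1/16)/(t - 2)


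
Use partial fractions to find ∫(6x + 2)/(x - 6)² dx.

Decompose: P = 6, Q = 6·6 + 2 = 38, so (6x + 2)/(x - 6)² = 6/(x - 6) + 38/(x - 6)². Integrate: ∫ P/(x - 6) dx = 6 ln|(x - 6)|; ∫ Q/(x - 6)² dx = -38/(x - 6). Sum: 6 ln|(x - 6)| - 38/(x - 6) + C


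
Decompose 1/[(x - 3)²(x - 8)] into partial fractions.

Cover-up at x=8: R = 1/(8 - 3)² = 1/25. Cover-up at x=3: Q = 1/(3 - 8) = -1/5. Comparing x² coeff: P = -R = -1/25
Result: (-1/25)/(x - 3) - (1/5)/(x - 3)² + (1/25)/(x - 8)


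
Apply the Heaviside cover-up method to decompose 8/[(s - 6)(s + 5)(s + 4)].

Cover (s - 6), s=6: P = 8/[(6 + 5)(6 + 4)] = 4/55. Cover (s + 5), s=-5: Q = 8/[(-5 - 6)(-5 + 4)] = 8/11. Cover (s + 4), s=-4: R = 8/[(-4 - 6)(-4 + 5)] = -4/5.
Result: (4/55)/(s - 6) + (8/11)/(s + 5) - (4/5)/(s + 4)


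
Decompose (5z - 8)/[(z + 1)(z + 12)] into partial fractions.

At z=-1: α = (5·(-1) - 8)/(-1 + 12) = -13/11. At z=-12: β = (5·(-12) - 8)/(-12 + 1) = 68/11
Result: (-13/11)/(z + 1) + (68/11)/(z + 12)


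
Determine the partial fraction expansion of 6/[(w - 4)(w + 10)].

6/(w - 4)(w + 10) = A/(w - 4) + B/(w + 10). A = 6/(4 + 10) = 3/7, B = 6/(-10 - 4) = -3/7
Result: (3/7)/(w - 4) - (3/7)/(w + 10)


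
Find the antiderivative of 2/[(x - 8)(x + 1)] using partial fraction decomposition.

Decompose: 2/[(x - 8)(x + 1)] = (2/9)/(x - 8) - (2/9)/(x + 1). Integrate each term: (2/9) ln|(x - 8)| - (2/9) ln|(x + 1)| + C


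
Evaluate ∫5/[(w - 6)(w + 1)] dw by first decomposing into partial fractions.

Decompose: 5/[(w - 6)(w + 1)] = (5/7)/(w - 6) - (5/7)/(w + 1). Integrate each term: (5/7) ln|(w - 6)| - (5/7) ln|(w + 1)| + C


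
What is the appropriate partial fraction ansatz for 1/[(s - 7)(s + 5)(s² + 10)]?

Two linear + quadratic: A/(s - 7) + B/(s + 5) + (Cs + D)/(s² + 10)


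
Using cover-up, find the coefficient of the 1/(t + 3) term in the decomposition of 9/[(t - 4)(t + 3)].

Cover (t + 3), set t=-3: 9/((t - 4) at t=-3) = 9/(-7) = -9/7


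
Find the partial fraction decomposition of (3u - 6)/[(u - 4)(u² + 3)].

At u=4: A = (3·4 - 6)/(4² + 3) = 6/19. B = -A = -6/19, C = 3 - 4·A = 33/19
Result: (6/19)/(u - 4) - ((6/19)u - 33/19)/(u² + 3)


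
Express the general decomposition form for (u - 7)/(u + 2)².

Repeated linear factor: A/(u + 2) + B/(u + 2)²


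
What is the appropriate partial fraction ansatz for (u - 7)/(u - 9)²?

Repeated linear factor: A/(u - 9) + B/(u - 9)²


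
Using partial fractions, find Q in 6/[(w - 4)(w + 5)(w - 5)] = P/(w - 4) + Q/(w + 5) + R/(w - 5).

Cover-up at w = -5: Q = 6/[(-5 - 4)(-5 - 5)] = 6/[(-9)(-10)] = 6/90 = 1/15


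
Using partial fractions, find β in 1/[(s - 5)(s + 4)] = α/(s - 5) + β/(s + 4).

Cover-up at s = -4: β = 1/(-4 - 5) = -1/9


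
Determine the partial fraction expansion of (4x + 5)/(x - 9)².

(4x + 5) = α(x - 9) + β. At x = 9: β = 4·9 + 5 = 41. Coeff of x: α = 4
Result: 4/(x - 9) + 41/(x - 9)²


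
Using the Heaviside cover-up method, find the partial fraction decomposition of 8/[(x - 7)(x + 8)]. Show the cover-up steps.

Cover (x - 7): set x=7, get α = 8/(7 + 8) = 8/15. Cover (x + 8): set x=-8, get β = 8/(-8 - 7) = -8/15.
Result: (8/15)/(x - 7) - (8/15)/(x + 8)


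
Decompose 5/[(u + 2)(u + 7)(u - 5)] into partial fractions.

Using cover-up method: A = -1/7, B = 1/12, C = 5/84
Result: (-1/7)/(u + 2) + (1/12)/(u + 7) + (5/84)/(u - 5)


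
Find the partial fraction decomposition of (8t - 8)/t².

(8t - 8) = At + B. At t = 0: B = 8·0 - 8 = -8. Coeff of t: A = 8
Result: 8/t - 8/t²


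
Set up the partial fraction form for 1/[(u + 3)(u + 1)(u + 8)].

Three distinct linear factors: α/(u + 3) + β/(u + 1) + γ/(u + 8)


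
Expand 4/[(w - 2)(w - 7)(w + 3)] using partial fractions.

Using cover-up method: A = -4/25, B = 2/25, C = 2/25
Result: (-4/25)/(w - 2) + (2/25)/(w - 7) + (2/25)/(w + 3)


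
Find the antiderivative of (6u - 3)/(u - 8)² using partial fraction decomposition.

Decompose: P = 6, Q = 6·8 - 3 = 45, so (6u - 3)/(u - 8)² = 6/(u - 8) + 45/(u - 8)². Integrate: ∫ P/(u - 8) du = 6 ln|(u - 8)|; ∫ Q/(u - 8)² du = -45/(u - 8). Sum: 6 ln|(u - 8)| - 45/(u - 8) + C


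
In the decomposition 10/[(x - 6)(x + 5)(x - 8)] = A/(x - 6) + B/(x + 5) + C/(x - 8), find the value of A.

Cover-up at x = 6: A = 10/[(6 + 5)(6 - 8)] = 10/[(11)(-2)] = -10/22 = -5/11


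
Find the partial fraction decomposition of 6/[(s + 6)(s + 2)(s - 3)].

Using cover-up method: P = 1/6, Q = -3/10, R = 2/15
Result: (1/6)/(s + 6) - (3/10)/(s + 2) + (2/15)/(s - 3)


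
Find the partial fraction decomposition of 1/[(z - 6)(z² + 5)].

Cover-up at z = 6: P = 1/(6² + 5) = 1/41. Then Q = -P = -1/41, R = -P·(0 + 6) = -6/41
Result: (1/41)/(z - 6) - ((1/41)z + 6/41)/(z² + 5)


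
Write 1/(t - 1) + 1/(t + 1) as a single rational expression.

Common denominator (t - 1)(t + 1). Numerator: 1(t + 1) + 1(t - 1) = (t + 1) + (t - 1) = 2t
Result: (2t)/[(t - 1)(t + 1)]


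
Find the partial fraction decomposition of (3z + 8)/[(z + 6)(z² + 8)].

At z=-6: A = (3·(-6) + 8)/((-6)² + 8) = -5/22. B = -A = 5/22, C = 3 - (-6)·A = 18/11
Result: (-5/22)/(z + 6) + ((5/22)z + 18/11)/(z² + 8)


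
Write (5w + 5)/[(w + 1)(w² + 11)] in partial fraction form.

At w=-1: α = (5·(-1) + 5)/((-1)² + 11) = 0. β = -α = 0, γ = 5 - (-1)·α = 5
Result: (5)/(w² + 11)


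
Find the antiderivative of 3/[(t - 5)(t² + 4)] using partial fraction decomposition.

Cover-up at t=5: P = 3/(5²+4) = 3/29. Coeff matching: Q = -3/29, R = -15/29. Decomposition: (3/29)/(t - 5) - ((3/29)t + 15/29)/(t² + 4). Integrate: linear → ln, quadratic → (1/2)ln + arctan: (3/29) ln|(t - 5)| - (3/58) ln(t² + 4) - (15/58) arctan(t/2) + C


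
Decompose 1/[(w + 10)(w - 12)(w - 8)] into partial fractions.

Using cover-up method: α = 1/396, β = 1/88, γ = -1/72
Result: (1/396)/(w + 10) + (1/88)/(w - 12) - (1/72)/(w - 8)


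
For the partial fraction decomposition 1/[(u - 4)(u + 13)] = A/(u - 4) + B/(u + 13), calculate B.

Cover-up at u = -13: B = 1/(-13 - 4) = -1/17


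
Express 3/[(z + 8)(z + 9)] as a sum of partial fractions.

3/(z + 8)(z + 9) = P/(z + 8) + Q/(z + 9). P = 3/(-8 + 9) = 3, Q = 3/(-9 + 8) = -3
Result: 3/(z + 8) - 3/(z + 9)


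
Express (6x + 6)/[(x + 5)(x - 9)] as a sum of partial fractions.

At x=-5: α = (6·(-5) + 6)/(-5 - 9) = 12/7. At x=9: β = (6·9 + 6)/(9 + 5) = 30/7
Result: (12/7)/(x + 5) + (30/7)/(x - 9)


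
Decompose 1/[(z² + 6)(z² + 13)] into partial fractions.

Coefficient matching gives A = C = 0, B = 1/(13-6) = 1/7, D = -B = -1/7
Result: (1/7)/(z² + 6) - (1/7)/(z² + 13)


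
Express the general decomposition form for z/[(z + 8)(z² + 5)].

Linear + irreducible quadratic: A/(z + 8) + (Bz + C)/(z² + 5)


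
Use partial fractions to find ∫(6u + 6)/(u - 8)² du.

Decompose: α = 6, β = 6·8 + 6 = 54, so (6u + 6)/(u - 8)² = 6/(u - 8) + 54/(u - 8)². Integrate: ∫ α/(u - 8) du = 6 ln|(u - 8)|; ∫ β/(u - 8)² du = -54/(u - 8). Sum: 6 ln|(u - 8)| - 54/(u - 8) + C


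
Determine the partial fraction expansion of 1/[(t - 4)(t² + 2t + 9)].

Cover-up at t = 4: A = 1/(4² + 2·4 + 9) = 1/33. Then B = -A = -1/33, C = -A·(2 + 4) = -2/11
Result: (1/33)/(t - 4) - ((1/33)t + 2/11)/(t² + 2t + 9)


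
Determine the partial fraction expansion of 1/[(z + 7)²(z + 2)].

Cover-up at z=-2: C = 1/(-2 + 7)² = 1/25. Cover-up at z=-7: B = 1/(-7 + 2) = -1/5. Comparing z² coeff: A = -C = -1/25
Result: (-1/25)/(z + 7) - (1/5)/(z + 7)² + (1/25)/(z + 2)


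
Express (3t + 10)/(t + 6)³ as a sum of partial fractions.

(3t + 10) = A(t + 6)² + B(t + 6) + C. At t = -6: C = 3·(-6) + 10 = -8. Coefficients: A = 0, B = 3
Result: 3/(t + 6)² - 8/(t + 6)³


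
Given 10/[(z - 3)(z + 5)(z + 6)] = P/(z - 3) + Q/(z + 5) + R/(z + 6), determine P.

Cover-up at z = 3: P = 10/[(3 + 5)(3 + 6)] = 10/[(8)(9)] = 10/72 = 5/36


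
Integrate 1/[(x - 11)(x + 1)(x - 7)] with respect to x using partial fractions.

Cover-up: A = 1/48, B = 1/96, C = -1/32. Decomposition: (1/48)/(x - 11) + (1/96)/(x + 1) - (1/32)/(x - 7). Integrate each term: (1/48) ln|(x - 11)| + (1/96) ln|(x + 1)| - (1/32) ln|(x - 7)| + C


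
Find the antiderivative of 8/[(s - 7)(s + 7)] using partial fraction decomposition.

Decompose: 8/[(s - 7)(s + 7)] = (4/7)/(s - 7) - (4/7)/(s + 7). Integrate each term: (4/7) ln|(s - 7)| - (4/7) ln|(s + 7)| + C


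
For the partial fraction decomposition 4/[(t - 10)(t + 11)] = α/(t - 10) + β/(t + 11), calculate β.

Cover-up at t = -11: β = 4/(-11 - 10) = -4/21


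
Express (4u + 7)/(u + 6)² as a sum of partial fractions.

(4u + 7) = A(u + 6) + B. At u = -6: B = 4·(-6) + 7 = -17. Coeff of u: A = 4
Result: 4/(u + 6) - 17/(u + 6)²


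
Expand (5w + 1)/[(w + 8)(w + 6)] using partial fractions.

At w=-8: α = (5·(-8) + 1)/(-8 + 6) = 39/2. At w=-6: β = (5·(-6) + 1)/(-6 + 8) = -29/2
Result: (39/2)/(w + 8) - (29/2)/(w + 6)
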